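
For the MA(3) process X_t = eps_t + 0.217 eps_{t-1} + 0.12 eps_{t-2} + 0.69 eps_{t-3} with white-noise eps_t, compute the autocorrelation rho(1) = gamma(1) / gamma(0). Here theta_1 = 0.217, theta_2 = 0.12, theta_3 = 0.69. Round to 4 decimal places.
\rho(1) = 0.2119

For an MA(q) process with theta_0 = 1, the autocovariance is
  gamma(k) = sigma^2 * sum_{i=0..q-k} theta_i * theta_{i+k},
and rho(k) = gamma(k) / gamma(0). Sigma^2 cancels.
  numerator   = (1)*(0.217) + (0.217)*(0.12) + (0.12)*(0.69) = 0.32584.
  denominator = (1)^2 + (0.217)^2 + (0.12)^2 + (0.69)^2 = 1.537589.
  rho(1) = 0.32584 / 1.537589 = 0.2119.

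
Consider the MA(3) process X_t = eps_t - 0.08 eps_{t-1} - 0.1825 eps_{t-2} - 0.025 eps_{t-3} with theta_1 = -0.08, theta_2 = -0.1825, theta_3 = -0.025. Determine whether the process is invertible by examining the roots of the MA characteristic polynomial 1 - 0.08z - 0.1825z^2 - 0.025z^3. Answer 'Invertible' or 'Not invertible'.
\text{Invertible}

The MA(q) characteristic polynomial is P(z) = 1 - 0.08z - 0.1825z^2 - 0.025z^3.
Invertibility requires all roots to lie outside the unit circle, i.e. |z| > 1 for every root.
Degree 3: look for a simple real root z0 first, then factor out (1 - z/z0) and solve the remaining quadratic.
Testing z0 = -4: P(-4) = 1 + (-0.08)(-4) + (-0.1825)(-4)^2 + (-0.025)(-4)^3
  = 1 + (0.32) + (-2.92) + (1.6) = 0.  So z_0 = -4 is a root, |z_0| = 4.
Divide out the factor (1 + 0.25 z) = (1 - z/z0) (since 1/z0 = -0.25):
  P(z) = (1 + 0.25 z)(1 + (-0.33) z + (-0.1) z^2)
  [check: z-coef -0.33 - (-0.25) = -0.08; z^2-coef -0.1 - (-0.25)(-0.33) = -0.1825; z^3-coef -(-0.25)(-0.1) = -0.025.]
Remaining roots from the quadratic factor 1 + (-0.33) z + (-0.1) z^2:
  Set 1 + (-0.33) z + (-0.1) z^2 = 0, i.e. a z^2 + b z + c = 0 with a = -0.1, b = -0.33, c = 1.
  Discriminant D = b^2 - 4ac = (-0.33)^2 - 4*(-0.1)*1 = 0.1089 - (-0.4) = 0.5089.
  D >= 0, so the roots are real: z = (-b +/- sqrt(D)) / (2a) = (0.33 +/- 0.713372) / (-0.2).
    z_1 = (0.33 + 0.713372) / (-0.2) = -5.2169,   |z_1| = 5.2169.
    z_2 = (0.33 - 0.713372) / (-0.2) = 1.9169,   |z_2| = 1.9169.
Moduli of all roots: 4.0000, 5.2169, 1.9169.
All moduli strictly greater than 1? Yes.
Verdict: Invertible.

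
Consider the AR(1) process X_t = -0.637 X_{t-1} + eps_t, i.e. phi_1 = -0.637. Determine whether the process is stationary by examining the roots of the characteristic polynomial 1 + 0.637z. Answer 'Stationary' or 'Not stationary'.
\text{Stationary}

The AR(p) characteristic polynomial is P(z) = 1 + 0.637z.
Stationarity requires all roots to lie outside the unit circle, i.e. |z| > 1 for every root.
This is linear in z: 1 + (0.637) z = 0  =>  z = -1/(0.637) = -1.569859,  |z| = 1.569859.
Moduli of all roots: 1.5699.
All moduli strictly greater than 1? Yes.
Verdict: Stationary.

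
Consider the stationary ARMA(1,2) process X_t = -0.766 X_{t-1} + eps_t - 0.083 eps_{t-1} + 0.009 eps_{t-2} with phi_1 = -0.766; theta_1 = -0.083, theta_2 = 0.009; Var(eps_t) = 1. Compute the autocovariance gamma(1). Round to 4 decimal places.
\gamma(1) = -2.2146

Multiply the model equation by X_{t-k} and take expectations. With theta_0 = psi_0 = 1 and psi_j the MA(infinity) weights, this gives
  gamma(k) - sum_i phi_i gamma(k-i) = c_k,
  c_k = sigma^2 * sum_{j=k..q} theta_j psi_{j-k}   (c_k = 0 for k > q),
using gamma(-m) = gamma(m).
psi-weights needed (psi_j = theta_j + sum_i phi_i psi_{j-i}):
  psi_1 = theta_1 + phi_1 = -0.083 + (-0.766) = -0.849
  psi_2 = theta_2 + phi_1 psi_1 = 0.009 + (-0.766)(-0.849) = 0.659334
Right-hand sides:
  c_0 = sigma^2 (1 + theta_1 psi_1 + theta_2 psi_2) = 1 * (1 + (-0.083)(-0.849) + (0.009)(0.659334)) = 1 * 1.076401 = 1.076401
  c_1 = sigma^2 (theta_1 + theta_2 psi_1) = 1 * (-0.083 + (0.009)(-0.849)) = -0.090641
  c_2 = sigma^2 theta_2 = 1 * (0.009) = 0.009
Equations for k = 0 and k = 1 (AR order 1):
  gamma(0) = phi_1 gamma(1) + c_0
  gamma(1) = phi_1 gamma(0) + c_1
Substituting the second into the first: gamma(0) (1 - phi_1^2) = c_0 + phi_1 c_1, so
  gamma(0) = (c_0 + phi_1 c_1) / (1 - phi_1^2) = (1.076401 + (-0.766)(-0.090641)) / (1 - (-0.766)^2) = 1.145832 / 0.413244 = 2.772773.
  gamma(1) = phi_1 gamma(0) + c_1 = (-0.766)(2.772773) + (-0.090641) = -2.214586.
Therefore gamma(1) = -2.2146 (to 4 decimal places).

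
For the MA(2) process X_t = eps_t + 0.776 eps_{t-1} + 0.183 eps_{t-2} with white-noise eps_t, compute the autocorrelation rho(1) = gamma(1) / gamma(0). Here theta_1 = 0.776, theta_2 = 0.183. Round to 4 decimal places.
\rho(1) = 0.5612

For an MA(q) process with theta_0 = 1, the autocovariance is
  gamma(k) = sigma^2 * sum_{i=0..q-k} theta_i * theta_{i+k},
and rho(k) = gamma(k) / gamma(0). Sigma^2 cancels.
  numerator   = (1)*(0.776) + (0.776)*(0.183) = 0.918008.
  denominator = (1)^2 + (0.776)^2 + (0.183)^2 = 1.635665.
  rho(1) = 0.918008 / 1.635665 = 0.5612.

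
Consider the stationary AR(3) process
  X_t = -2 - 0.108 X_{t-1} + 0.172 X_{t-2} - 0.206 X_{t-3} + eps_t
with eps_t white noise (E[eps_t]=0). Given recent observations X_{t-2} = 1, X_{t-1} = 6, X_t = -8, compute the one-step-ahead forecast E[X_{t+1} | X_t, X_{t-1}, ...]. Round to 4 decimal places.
E[X_{t+1} \mid \mathcal F_t] = -0.3100

For an AR(p) model X_t = c + sum_i phi_i X_{t-i} + eps_t, the
one-step-ahead conditional mean is
  E[X_{t+1} | X_t, ...] = c + sum_i phi_i X_{t+1-i}.
Substitute known values:
  E[X_{t+1} | ...] = -2 + (-0.108) * (-8) + (0.172) * (6) + (-0.206) * (1)
                   = -0.3100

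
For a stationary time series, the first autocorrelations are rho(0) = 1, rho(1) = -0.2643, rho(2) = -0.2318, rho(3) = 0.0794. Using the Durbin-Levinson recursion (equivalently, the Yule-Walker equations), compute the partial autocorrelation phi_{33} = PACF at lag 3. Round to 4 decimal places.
\phi_{33} = -0.1051

The PACF at lag k is phi_{kk}, the last component of the solution
to the Yule-Walker system G_k phi = r_k where
  (G_k)_{ij} = rho(|i - j|), (r_k)_i = rho(i), i,j = 1..k.
Equivalently, Durbin-Levinson gives phi_{kk} iteratively:
  phi_{11} = rho(1)
  phi_{kk} = [rho(k) - sum_{j=1..k-1} phi_{k-1,j} rho(k-j)]
            / [1 - sum_{j=1..k-1} phi_{k-1,j} rho(j)],
  phi_{k,j} = phi_{k-1,j} - phi_{kk} phi_{k-1,k-j},  j = 1..k-1.
Step k = 1:
  phi_11 = rho(1) = -0.2643.
Step k = 2:
  phi_22 = [rho(2) - phi_11 rho(1)] / [1 - phi_11 rho(1)] = [-0.2318 - (-0.2643)(-0.2643)] / [1 - (-0.2643)(-0.2643)]
         = -0.30165449 / 0.93014551 = -0.324309.
  Update: phi_21 = phi_11 - phi_22 phi_11 = -0.2643 - (-0.324309)(-0.2643) = -0.350015.
Step k = 3:
  phi_33 = [rho(3) - phi_21 rho(2) - phi_22 rho(1)] / [1 - phi_21 rho(1) - phi_22 rho(2)]
    numerator   = 0.0794 - (-0.350015)(-0.2318) - (-0.324309)(-0.2643) = -0.08744829
    denominator = 1 - (-0.350015)(-0.2643) - (-0.324309)(-0.2318) = 0.83231627
  phi_33 = -0.08744829 / 0.83231627 = -0.1051.
Therefore phi_{33} = -0.1051.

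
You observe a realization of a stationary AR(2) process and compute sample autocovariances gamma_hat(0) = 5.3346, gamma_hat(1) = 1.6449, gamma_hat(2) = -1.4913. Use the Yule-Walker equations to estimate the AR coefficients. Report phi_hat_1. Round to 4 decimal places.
\hat\phi_{1} = 0.4360

The Yule-Walker equations for an AR(p) process read, in matrix form,
  Gamma_p phi = r_p,   with   (Gamma_p)_{ij} = gamma(|i - j|),
                       (r_p)_i = gamma(i),   i,j = 1..p.
Substitute the sample gammas (Toeplitz matrix and right-hand side of size 2):
  Gamma_p = [[5.3346, 1.6449], [1.6449, 5.3346]]
  r_p     = [1.6449, -1.4913]
Written out:
  5.3346 phi_1 + 1.6449 phi_2 = 1.6449
  1.6449 phi_1 + 5.3346 phi_2 = -1.4913
Solve by Cramer's rule:
  det = gamma(0)^2 - gamma(1)^2 = (5.3346)^2 - (1.6449)^2 = 28.45795716 - 2.70569601 = 25.75226115
  phi_hat_1 = [gamma(1) gamma(0) - gamma(1) gamma(2)] / det = [(1.6449)(5.3346) - (1.6449)(-1.4913)] / 25.75226115 = 11.22792291 / 25.75226115 = 0.436
  phi_hat_2 = [gamma(0) gamma(2) - gamma(1)^2] / det = [(5.3346)(-1.4913) - (1.6449)^2] / 25.75226115 = -10.66118499 / 25.75226115 = -0.414
So phi_hat = [0.4360, -0.4140].
Therefore phi_hat_1 = 0.4360.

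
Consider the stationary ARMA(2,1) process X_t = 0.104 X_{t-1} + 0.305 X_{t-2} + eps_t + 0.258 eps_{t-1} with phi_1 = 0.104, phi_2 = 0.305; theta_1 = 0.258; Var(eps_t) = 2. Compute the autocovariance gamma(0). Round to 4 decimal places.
\gamma(0) = 2.5800

Multiply the model equation by X_{t-k} and take expectations. With theta_0 = psi_0 = 1 and psi_j the MA(infinity) weights, this gives
  gamma(k) - sum_i phi_i gamma(k-i) = c_k,
  c_k = sigma^2 * sum_{j=k..q} theta_j psi_{j-k}   (c_k = 0 for k > q),
using gamma(-m) = gamma(m).
psi-weights needed (psi_j = theta_j + sum_i phi_i psi_{j-i}):
  psi_1 = theta_1 + phi_1 = 0.258 + (0.104) = 0.362
Right-hand sides:
  c_0 = sigma^2 (1 + theta_1 psi_1) = 2 * (1 + (0.258)(0.362)) = 2 * 1.093396 = 2.186792
  c_1 = sigma^2 theta_1 = 2 * (0.258) = 0.516
  c_2 = 0
Equations for k = 0, 1, 2 (AR order 2, c_2 = 0):
  (E0) gamma(0) = phi_1 gamma(1) + phi_2 gamma(2) + c_0
  (E1) gamma(1) = phi_1 gamma(0) + phi_2 gamma(1) + c_1
  (E2) gamma(2) = phi_1 gamma(1) + phi_2 gamma(0)
From (E1): gamma(1) = A gamma(0) + B with
  A = phi_1 / (1 - phi_2) = 0.104 / 0.695 = 0.14964,   B = c_1 / (1 - phi_2) = 0.516 / 0.695 = 0.742446.
Insert (E2) into (E0): gamma(0) (1 - phi_2^2) = phi_1 (1 + phi_2) gamma(1) + c_0.
  phi_1 (1 + phi_2) = (0.104)(1.305) = 0.13572,   1 - phi_2^2 = 0.906975.
Replace gamma(1) by A gamma(0) + B and collect gamma(0):
  gamma(0) [0.906975 - (0.13572)(0.14964)] = (0.13572)(0.742446) + 2.186792
  gamma(0) * 0.886666 = 2.287557
  gamma(0) = 2.287557 / 0.886666 = 2.579954.
Therefore gamma(0) = 2.5800 (to 4 decimal places).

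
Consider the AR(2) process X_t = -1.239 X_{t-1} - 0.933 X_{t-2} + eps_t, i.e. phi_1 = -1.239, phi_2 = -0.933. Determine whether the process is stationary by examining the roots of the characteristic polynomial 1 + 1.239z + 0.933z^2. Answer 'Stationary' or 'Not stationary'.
\text{Stationary}

The AR(p) characteristic polynomial is P(z) = 1 + 1.239z + 0.933z^2.
Stationarity requires all roots to lie outside the unit circle, i.e. |z| > 1 for every root.
Set 1 + (1.239) z + (0.933) z^2 = 0, i.e. a z^2 + b z + c = 0 with a = 0.933, b = 1.239, c = 1.
Discriminant D = b^2 - 4ac = (1.239)^2 - 4*(0.933)*1 = 1.535121 - (3.732) = -2.196879.
D < 0, so the roots are the complex-conjugate pair z = (-b +/- i sqrt(-D)) / (2a) = -0.664 +/- 0.7943i.
For a conjugate pair |z|^2 = z * conj(z) = (product of roots) = c/a = 1/(0.933) = 1.071811, so |z| = sqrt(1.071811) = 1.0353 for both roots.
Moduli of all roots: 1.0353, 1.0353.
All moduli strictly greater than 1? Yes.
Verdict: Stationary.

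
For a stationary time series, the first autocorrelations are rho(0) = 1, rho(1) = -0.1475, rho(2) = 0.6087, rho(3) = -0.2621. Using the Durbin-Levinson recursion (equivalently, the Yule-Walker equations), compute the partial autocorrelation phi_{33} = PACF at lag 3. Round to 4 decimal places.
\phi_{33} = -0.2199

The PACF at lag k is phi_{kk}, the last component of the solution
to the Yule-Walker system G_k phi = r_k where
  (G_k)_{ij} = rho(|i - j|), (r_k)_i = rho(i), i,j = 1..k.
Equivalently, Durbin-Levinson gives phi_{kk} iteratively:
  phi_{11} = rho(1)
  phi_{kk} = [rho(k) - sum_{j=1..k-1} phi_{k-1,j} rho(k-j)]
            / [1 - sum_{j=1..k-1} phi_{k-1,j} rho(j)],
  phi_{k,j} = phi_{k-1,j} - phi_{kk} phi_{k-1,k-j},  j = 1..k-1.
Step k = 1:
  phi_11 = rho(1) = -0.1475.
Step k = 2:
  phi_22 = [rho(2) - phi_11 rho(1)] / [1 - phi_11 rho(1)] = [0.6087 - (-0.1475)(-0.1475)] / [1 - (-0.1475)(-0.1475)]
         = 0.58694375 / 0.97824375 = 0.599997.
  Update: phi_21 = phi_11 - phi_22 phi_11 = -0.1475 - (0.599997)(-0.1475) = -0.059.
Step k = 3:
  phi_33 = [rho(3) - phi_21 rho(2) - phi_22 rho(1)] / [1 - phi_21 rho(1) - phi_22 rho(2)]
    numerator   = -0.2621 - (-0.059)(0.6087) - (0.599997)(-0.1475) = -0.13768685
    denominator = 1 - (-0.059)(-0.1475) - (0.599997)(0.6087) = 0.626079
  phi_33 = -0.13768685 / 0.626079 = -0.2199.
Therefore phi_{33} = -0.2199.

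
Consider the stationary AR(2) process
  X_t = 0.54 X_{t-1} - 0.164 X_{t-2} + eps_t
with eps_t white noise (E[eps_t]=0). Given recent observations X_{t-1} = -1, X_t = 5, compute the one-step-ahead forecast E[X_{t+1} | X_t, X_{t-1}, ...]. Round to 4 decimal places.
E[X_{t+1} \mid \mathcal F_t] = 2.8640

For an AR(p) model X_t = c + sum_i phi_i X_{t-i} + eps_t, the
one-step-ahead conditional mean is
  E[X_{t+1} | X_t, ...] = c + sum_i phi_i X_{t+1-i}.
Substitute known values:
  E[X_{t+1} | ...] = (0.54) * (5) + (-0.164) * (-1)
                   = 2.8640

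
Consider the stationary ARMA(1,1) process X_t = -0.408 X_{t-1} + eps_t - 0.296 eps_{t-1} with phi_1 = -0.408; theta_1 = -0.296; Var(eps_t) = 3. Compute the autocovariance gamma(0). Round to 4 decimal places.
\gamma(0) = 4.7838

Multiply the model equation by X_{t-k} and take expectations. With theta_0 = psi_0 = 1 and psi_j the MA(infinity) weights, this gives
  gamma(k) - sum_i phi_i gamma(k-i) = c_k,
  c_k = sigma^2 * sum_{j=k..q} theta_j psi_{j-k}   (c_k = 0 for k > q),
using gamma(-m) = gamma(m).
psi-weights needed (psi_j = theta_j + sum_i phi_i psi_{j-i}):
  psi_1 = theta_1 + phi_1 = -0.296 + (-0.408) = -0.704
Right-hand sides:
  c_0 = sigma^2 (1 + theta_1 psi_1) = 3 * (1 + (-0.296)(-0.704)) = 3 * 1.208384 = 3.625152
  c_1 = sigma^2 theta_1 = 3 * (-0.296) = -0.888
  c_2 = 0
Equations for k = 0 and k = 1 (AR order 1):
  gamma(0) = phi_1 gamma(1) + c_0
  gamma(1) = phi_1 gamma(0) + c_1
Substituting the second into the first: gamma(0) (1 - phi_1^2) = c_0 + phi_1 c_1, so
  gamma(0) = (c_0 + phi_1 c_1) / (1 - phi_1^2) = (3.625152 + (-0.408)(-0.888)) / (1 - (-0.408)^2) = 3.987456 / 0.833536 = 4.783784.
Therefore gamma(0) = 4.7838 (to 4 decimal places).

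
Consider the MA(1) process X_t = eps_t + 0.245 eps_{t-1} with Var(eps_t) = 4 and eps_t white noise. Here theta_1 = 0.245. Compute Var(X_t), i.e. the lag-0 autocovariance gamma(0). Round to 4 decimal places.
\gamma(0) = 4.2401

For an MA(q) process X_t = eps_t + sum_i theta_i eps_{t-i} with
Var(eps_t) = sigma^2, the variance is
  gamma(0) = sigma^2 * (1 + sum_i theta_i^2).
  sum_i theta_i^2 = (0.245)^2 = 0.060025.
  gamma(0) = 4 * (1 + 0.060025) = 4 * 1.060025 = 4.2401.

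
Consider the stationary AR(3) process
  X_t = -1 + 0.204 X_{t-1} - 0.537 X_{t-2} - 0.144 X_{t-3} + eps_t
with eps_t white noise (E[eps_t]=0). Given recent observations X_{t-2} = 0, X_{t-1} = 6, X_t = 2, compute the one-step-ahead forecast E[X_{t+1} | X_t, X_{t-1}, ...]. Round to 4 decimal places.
E[X_{t+1} \mid \mathcal F_t] = -3.8140

For an AR(p) model X_t = c + sum_i phi_i X_{t-i} + eps_t, the
one-step-ahead conditional mean is
  E[X_{t+1} | X_t, ...] = c + sum_i phi_i X_{t+1-i}.
Substitute known values:
  E[X_{t+1} | ...] = -1 + (0.204) * (2) + (-0.537) * (6) + (-0.144) * (0)
                   = -3.8140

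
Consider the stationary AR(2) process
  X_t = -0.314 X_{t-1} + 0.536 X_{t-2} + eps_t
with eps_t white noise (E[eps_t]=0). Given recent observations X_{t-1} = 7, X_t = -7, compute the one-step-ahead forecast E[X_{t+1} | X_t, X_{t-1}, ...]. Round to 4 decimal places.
E[X_{t+1} \mid \mathcal F_t] = 5.9500

For an AR(p) model X_t = c + sum_i phi_i X_{t-i} + eps_t, the
one-step-ahead conditional mean is
  E[X_{t+1} | X_t, ...] = c + sum_i phi_i X_{t+1-i}.
Substitute known values:
  E[X_{t+1} | ...] = (-0.314) * (-7) + (0.536) * (7)
                   = 5.9500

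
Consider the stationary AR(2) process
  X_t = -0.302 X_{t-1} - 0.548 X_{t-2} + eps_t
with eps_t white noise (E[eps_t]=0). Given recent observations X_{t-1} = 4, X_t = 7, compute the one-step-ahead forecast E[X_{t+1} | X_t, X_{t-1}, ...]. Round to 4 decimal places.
E[X_{t+1} \mid \mathcal F_t] = -4.3060

For an AR(p) model X_t = c + sum_i phi_i X_{t-i} + eps_t, the
one-step-ahead conditional mean is
  E[X_{t+1} | X_t, ...] = c + sum_i phi_i X_{t+1-i}.
Substitute known values:
  E[X_{t+1} | ...] = (-0.302) * (7) + (-0.548) * (4)
                   = -4.3060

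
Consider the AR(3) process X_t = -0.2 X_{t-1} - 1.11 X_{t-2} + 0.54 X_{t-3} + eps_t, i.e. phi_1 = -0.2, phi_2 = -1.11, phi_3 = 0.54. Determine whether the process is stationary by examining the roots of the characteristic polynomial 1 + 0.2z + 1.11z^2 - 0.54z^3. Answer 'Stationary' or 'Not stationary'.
\text{Not stationary}

The AR(p) characteristic polynomial is P(z) = 1 + 0.2z + 1.11z^2 - 0.54z^3.
Stationarity requires all roots to lie outside the unit circle, i.e. |z| > 1 for every root.
Degree 3: look for a simple real root z0 first, then factor out (1 - z/z0) and solve the remaining quadratic.
Testing z0 = 2.5: P(2.5) = 1 + (0.2)(2.5) + (1.11)(2.5)^2 + (-0.54)(2.5)^3
  = 1 + (0.5) + (6.9375) + (-8.4375) = 0.  So z_0 = 2.5 is a root, |z_0| = 2.5.
Divide out the factor (1 - 0.4 z) = (1 - z/z0) (since 1/z0 = 0.4):
  P(z) = (1 - 0.4 z)(1 + (0.6) z + (1.35) z^2)
  [check: z-coef 0.6 - (0.4) = 0.2; z^2-coef 1.35 - (0.4)(0.6) = 1.11; z^3-coef -(0.4)(1.35) = -0.54.]
Remaining roots from the quadratic factor 1 + (0.6) z + (1.35) z^2:
  Set 1 + (0.6) z + (1.35) z^2 = 0, i.e. a z^2 + b z + c = 0 with a = 1.35, b = 0.6, c = 1.
  Discriminant D = b^2 - 4ac = (0.6)^2 - 4*(1.35)*1 = 0.36 - (5.4) = -5.04.
  D < 0, so the roots are the complex-conjugate pair z = (-b +/- i sqrt(-D)) / (2a) = -0.2222 +/- 0.8315i.
  For a conjugate pair |z|^2 = z * conj(z) = (product of roots) = c/a = 1/(1.35) = 0.740741, so |z| = sqrt(0.740741) = 0.8607 for both roots.
Moduli of all roots: 2.5000, 0.8607, 0.8607.
All moduli strictly greater than 1? No.
Verdict: Not stationary.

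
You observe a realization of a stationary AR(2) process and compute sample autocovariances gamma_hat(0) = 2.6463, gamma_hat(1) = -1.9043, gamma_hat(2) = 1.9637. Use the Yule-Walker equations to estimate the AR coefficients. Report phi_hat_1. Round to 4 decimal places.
\hat\phi_{1} = -0.3850

The Yule-Walker equations for an AR(p) process read, in matrix form,
  Gamma_p phi = r_p,   with   (Gamma_p)_{ij} = gamma(|i - j|),
                       (r_p)_i = gamma(i),   i,j = 1..p.
Substitute the sample gammas (Toeplitz matrix and right-hand side of size 2):
  Gamma_p = [[2.6463, -1.9043], [-1.9043, 2.6463]]
  r_p     = [-1.9043, 1.9637]
Written out:
  2.6463 phi_1 - 1.9043 phi_2 = -1.9043
  -1.9043 phi_1 + 2.6463 phi_2 = 1.9637
Solve by Cramer's rule:
  det = gamma(0)^2 - gamma(1)^2 = (2.6463)^2 - (-1.9043)^2 = 7.00290369 - 3.62635849 = 3.3765452
  phi_hat_1 = [gamma(1) gamma(0) - gamma(1) gamma(2)] / det = [(-1.9043)(2.6463) - (-1.9043)(1.9637)] / 3.3765452 = -1.29987518 / 3.3765452 = -0.385
  phi_hat_2 = [gamma(0) gamma(2) - gamma(1)^2] / det = [(2.6463)(1.9637) - (-1.9043)^2] / 3.3765452 = 1.57018082 / 3.3765452 = 0.465
So phi_hat = [-0.3850, 0.4650].
Therefore phi_hat_1 = -0.3850.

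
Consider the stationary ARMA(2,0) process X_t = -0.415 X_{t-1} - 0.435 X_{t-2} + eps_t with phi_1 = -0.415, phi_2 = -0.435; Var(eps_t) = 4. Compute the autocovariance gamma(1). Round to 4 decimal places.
\gamma(1) = -1.5570

Multiply the model equation by X_{t-k} and take expectations. With theta_0 = psi_0 = 1 and psi_j the MA(infinity) weights, this gives
  gamma(k) - sum_i phi_i gamma(k-i) = c_k,
  c_k = sigma^2 * sum_{j=k..q} theta_j psi_{j-k}   (c_k = 0 for k > q),
using gamma(-m) = gamma(m).
Pure AR (q = 0): c_0 = sigma^2 = 4, c_k = 0 for k >= 1.
Equations for k = 0, 1, 2 (AR order 2, c_2 = 0):
  (E0) gamma(0) = phi_1 gamma(1) + phi_2 gamma(2) + c_0
  (E1) gamma(1) = phi_1 gamma(0) + phi_2 gamma(1) + c_1
  (E2) gamma(2) = phi_1 gamma(1) + phi_2 gamma(0)
From (E1): gamma(1) = A gamma(0) + B with
  A = phi_1 / (1 - phi_2) = -0.415 / 1.435 = -0.289199,   B = c_1 / (1 - phi_2) = 0 / 1.435 = 0.
Insert (E2) into (E0): gamma(0) (1 - phi_2^2) = phi_1 (1 + phi_2) gamma(1) + c_0.
  phi_1 (1 + phi_2) = (-0.415)(0.565) = -0.234475,   1 - phi_2^2 = 0.810775.
Replace gamma(1) by A gamma(0) + B and collect gamma(0):
  gamma(0) [0.810775 - (-0.234475)(-0.289199)] = c_0 = 4
  gamma(0) * 0.742965 = 4
  gamma(0) = 4 / 0.742965 = 5.383833.
  gamma(1) = A gamma(0) = (-0.289199)(5.383833) = -1.556997.
Therefore gamma(1) = -1.5570 (to 4 decimal places).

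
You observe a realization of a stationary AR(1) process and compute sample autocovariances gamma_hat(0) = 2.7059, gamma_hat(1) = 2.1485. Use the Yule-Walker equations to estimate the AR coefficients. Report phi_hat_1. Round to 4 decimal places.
\hat\phi_{1} = 0.7940

The Yule-Walker equations for an AR(p) process read, in matrix form,
  Gamma_p phi = r_p,   with   (Gamma_p)_{ij} = gamma(|i - j|),
                       (r_p)_i = gamma(i),   i,j = 1..p.
Substitute the sample gammas (Toeplitz matrix and right-hand side of size 1):
  Gamma_p = [[2.7059]]
  r_p     = [2.1485]
With p = 1 this is the single equation gamma(0) phi_1 = gamma(1):
  phi_hat_1 = gamma(1) / gamma(0) = 2.1485 / 2.7059 = 0.7940.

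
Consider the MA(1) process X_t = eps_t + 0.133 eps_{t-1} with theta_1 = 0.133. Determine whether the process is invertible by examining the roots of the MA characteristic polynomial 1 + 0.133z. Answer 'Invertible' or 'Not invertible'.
\text{Invertible}

The MA(q) characteristic polynomial is P(z) = 1 + 0.133z.
Invertibility requires all roots to lie outside the unit circle, i.e. |z| > 1 for every root.
This is linear in z: 1 + (0.133) z = 0  =>  z = -1/(0.133) = -7.518797,  |z| = 7.518797.
Moduli of all roots: 7.5188.
All moduli strictly greater than 1? Yes.
Verdict: Invertible.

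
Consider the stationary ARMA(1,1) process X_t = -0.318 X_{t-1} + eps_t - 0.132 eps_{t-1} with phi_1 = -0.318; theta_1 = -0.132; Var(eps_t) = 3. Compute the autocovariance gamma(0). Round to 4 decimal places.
\gamma(0) = 3.6758

Multiply the model equation by X_{t-k} and take expectations. With theta_0 = psi_0 = 1 and psi_j the MA(infinity) weights, this gives
  gamma(k) - sum_i phi_i gamma(k-i) = c_k,
  c_k = sigma^2 * sum_{j=k..q} theta_j psi_{j-k}   (c_k = 0 for k > q),
using gamma(-m) = gamma(m).
psi-weights needed (psi_j = theta_j + sum_i phi_i psi_{j-i}):
  psi_1 = theta_1 + phi_1 = -0.132 + (-0.318) = -0.45
Right-hand sides:
  c_0 = sigma^2 (1 + theta_1 psi_1) = 3 * (1 + (-0.132)(-0.45)) = 3 * 1.0594 = 3.1782
  c_1 = sigma^2 theta_1 = 3 * (-0.132) = -0.396
  c_2 = 0
Equations for k = 0 and k = 1 (AR order 1):
  gamma(0) = phi_1 gamma(1) + c_0
  gamma(1) = phi_1 gamma(0) + c_1
Substituting the second into the first: gamma(0) (1 - phi_1^2) = c_0 + phi_1 c_1, so
  gamma(0) = (c_0 + phi_1 c_1) / (1 - phi_1^2) = (3.1782 + (-0.318)(-0.396)) / (1 - (-0.318)^2) = 3.304128 / 0.898876 = 3.675844.
Therefore gamma(0) = 3.6758 (to 4 decimal places).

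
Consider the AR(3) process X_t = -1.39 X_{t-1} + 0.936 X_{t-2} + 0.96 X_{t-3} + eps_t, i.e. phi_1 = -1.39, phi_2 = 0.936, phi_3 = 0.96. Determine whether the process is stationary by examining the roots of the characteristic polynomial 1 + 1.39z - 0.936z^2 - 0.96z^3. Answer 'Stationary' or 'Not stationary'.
\text{Not stationary}

The AR(p) characteristic polynomial is P(z) = 1 + 1.39z - 0.936z^2 - 0.96z^3.
Stationarity requires all roots to lie outside the unit circle, i.e. |z| > 1 for every root.
Degree 3: look for a simple real root z0 first, then factor out (1 - z/z0) and solve the remaining quadratic.
Testing z0 = -0.625: P(-0.625) = 1 + (1.39)(-0.625) + (-0.936)(-0.625)^2 + (-0.96)(-0.625)^3
  = 1 + (-0.86875) + (-0.365625) + (0.234375) = 0.  So z_0 = -0.625 is a root, |z_0| = 0.625.
Divide out the factor (1 + 1.6 z) = (1 - z/z0) (since 1/z0 = -1.6):
  P(z) = (1 + 1.6 z)(1 + (-0.21) z + (-0.6) z^2)
  [check: z-coef -0.21 - (-1.6) = 1.39; z^2-coef -0.6 - (-1.6)(-0.21) = -0.936; z^3-coef -(-1.6)(-0.6) = -0.96.]
Remaining roots from the quadratic factor 1 + (-0.21) z + (-0.6) z^2:
  Set 1 + (-0.21) z + (-0.6) z^2 = 0, i.e. a z^2 + b z + c = 0 with a = -0.6, b = -0.21, c = 1.
  Discriminant D = b^2 - 4ac = (-0.21)^2 - 4*(-0.6)*1 = 0.0441 - (-2.4) = 2.4441.
  D >= 0, so the roots are real: z = (-b +/- sqrt(D)) / (2a) = (0.21 +/- 1.563362) / (-1.2).
    z_1 = (0.21 + 1.563362) / (-1.2) = -1.4778,   |z_1| = 1.4778.
    z_2 = (0.21 - 1.563362) / (-1.2) = 1.1278,   |z_2| = 1.1278.
Moduli of all roots: 0.6250, 1.4778, 1.1278.
All moduli strictly greater than 1? No.
Verdict: Not stationary.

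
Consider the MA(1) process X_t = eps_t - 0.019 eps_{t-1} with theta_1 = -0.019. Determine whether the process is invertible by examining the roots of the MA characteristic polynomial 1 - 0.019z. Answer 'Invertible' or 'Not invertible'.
\text{Invertible}

The MA(q) characteristic polynomial is P(z) = 1 - 0.019z.
Invertibility requires all roots to lie outside the unit circle, i.e. |z| > 1 for every root.
This is linear in z: 1 + (-0.019) z = 0  =>  z = -1/(-0.019) = 52.631579,  |z| = 52.631579.
Moduli of all roots: 52.6316.
All moduli strictly greater than 1? Yes.
Verdict: Invertible.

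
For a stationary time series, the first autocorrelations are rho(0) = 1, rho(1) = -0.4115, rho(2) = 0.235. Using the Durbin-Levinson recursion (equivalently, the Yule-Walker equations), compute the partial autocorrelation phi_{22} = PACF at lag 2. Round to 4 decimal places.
\phi_{22} = 0.0791

The PACF at lag k is phi_{kk}, the last component of the solution
to the Yule-Walker system G_k phi = r_k where
  (G_k)_{ij} = rho(|i - j|), (r_k)_i = rho(i), i,j = 1..k.
Equivalently, Durbin-Levinson gives phi_{kk} iteratively:
  phi_{11} = rho(1)
  phi_{kk} = [rho(k) - sum_{j=1..k-1} phi_{k-1,j} rho(k-j)]
            / [1 - sum_{j=1..k-1} phi_{k-1,j} rho(j)],
  phi_{k,j} = phi_{k-1,j} - phi_{kk} phi_{k-1,k-j},  j = 1..k-1.
Step k = 1:
  phi_11 = rho(1) = -0.4115.
Step k = 2:
  phi_22 = [rho(2) - phi_11 rho(1)] / [1 - phi_11 rho(1)] = [0.235 - (-0.4115)(-0.4115)] / [1 - (-0.4115)(-0.4115)]
         = 0.06566775 / 0.83066775 = 0.0791.
Therefore phi_{22} = 0.0791.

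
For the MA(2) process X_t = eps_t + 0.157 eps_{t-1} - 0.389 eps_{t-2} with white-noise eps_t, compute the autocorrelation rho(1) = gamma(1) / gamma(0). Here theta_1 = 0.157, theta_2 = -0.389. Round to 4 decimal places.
\rho(1) = 0.0816

For an MA(q) process with theta_0 = 1, the autocovariance is
  gamma(k) = sigma^2 * sum_{i=0..q-k} theta_i * theta_{i+k},
and rho(k) = gamma(k) / gamma(0). Sigma^2 cancels.
  numerator   = (1)*(0.157) + (0.157)*(-0.389) = 0.095927.
  denominator = (1)^2 + (0.157)^2 + (-0.389)^2 = 1.17597.
  rho(1) = 0.095927 / 1.17597 = 0.0816.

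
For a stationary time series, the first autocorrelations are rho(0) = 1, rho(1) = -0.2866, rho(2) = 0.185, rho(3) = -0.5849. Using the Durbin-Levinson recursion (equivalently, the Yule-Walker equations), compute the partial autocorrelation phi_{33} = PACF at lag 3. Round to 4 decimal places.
\phi_{33} = -0.5580

The PACF at lag k is phi_{kk}, the last component of the solution
to the Yule-Walker system G_k phi = r_k where
  (G_k)_{ij} = rho(|i - j|), (r_k)_i = rho(i), i,j = 1..k.
Equivalently, Durbin-Levinson gives phi_{kk} iteratively:
  phi_{11} = rho(1)
  phi_{kk} = [rho(k) - sum_{j=1..k-1} phi_{k-1,j} rho(k-j)]
            / [1 - sum_{j=1..k-1} phi_{k-1,j} rho(j)],
  phi_{k,j} = phi_{k-1,j} - phi_{kk} phi_{k-1,k-j},  j = 1..k-1.
Step k = 1:
  phi_11 = rho(1) = -0.2866.
Step k = 2:
  phi_22 = [rho(2) - phi_11 rho(1)] / [1 - phi_11 rho(1)] = [0.185 - (-0.2866)(-0.2866)] / [1 - (-0.2866)(-0.2866)]
         = 0.10286044 / 0.91786044 = 0.112065.
  Update: phi_21 = phi_11 - phi_22 phi_11 = -0.2866 - (0.112065)(-0.2866) = -0.254482.
Step k = 3:
  phi_33 = [rho(3) - phi_21 rho(2) - phi_22 rho(1)] / [1 - phi_21 rho(1) - phi_22 rho(2)]
    numerator   = -0.5849 - (-0.254482)(0.185) - (0.112065)(-0.2866) = -0.50570287
    denominator = 1 - (-0.254482)(-0.2866) - (0.112065)(0.185) = 0.90633334
  phi_33 = -0.50570287 / 0.90633334 = -0.558.
Therefore phi_{33} = -0.5580.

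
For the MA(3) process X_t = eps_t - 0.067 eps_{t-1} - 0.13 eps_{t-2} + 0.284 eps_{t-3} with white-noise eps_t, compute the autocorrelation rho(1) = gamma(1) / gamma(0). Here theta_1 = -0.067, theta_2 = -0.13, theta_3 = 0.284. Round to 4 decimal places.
\rho(1) = -0.0864

For an MA(q) process with theta_0 = 1, the autocovariance is
  gamma(k) = sigma^2 * sum_{i=0..q-k} theta_i * theta_{i+k},
and rho(k) = gamma(k) / gamma(0). Sigma^2 cancels.
  numerator   = (1)*(-0.067) + (-0.067)*(-0.13) + (-0.13)*(0.284) = -0.09521.
  denominator = (1)^2 + (-0.067)^2 + (-0.13)^2 + (0.284)^2 = 1.102045.
  rho(1) = -0.09521 / 1.102045 = -0.0864.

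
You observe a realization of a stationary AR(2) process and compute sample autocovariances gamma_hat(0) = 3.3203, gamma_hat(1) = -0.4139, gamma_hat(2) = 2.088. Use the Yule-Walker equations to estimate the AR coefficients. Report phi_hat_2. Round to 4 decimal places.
\hat\phi_{2} = 0.6230

The Yule-Walker equations for an AR(p) process read, in matrix form,
  Gamma_p phi = r_p,   with   (Gamma_p)_{ij} = gamma(|i - j|),
                       (r_p)_i = gamma(i),   i,j = 1..p.
Substitute the sample gammas (Toeplitz matrix and right-hand side of size 2):
  Gamma_p = [[3.3203, -0.4139], [-0.4139, 3.3203]]
  r_p     = [-0.4139, 2.088]
Written out:
  3.3203 phi_1 - 0.4139 phi_2 = -0.4139
  -0.4139 phi_1 + 3.3203 phi_2 = 2.088
Solve by Cramer's rule:
  det = gamma(0)^2 - gamma(1)^2 = (3.3203)^2 - (-0.4139)^2 = 11.02439209 - 0.17131321 = 10.85307888
  phi_hat_1 = [gamma(1) gamma(0) - gamma(1) gamma(2)] / det = [(-0.4139)(3.3203) - (-0.4139)(2.088)] / 10.85307888 = -0.51004897 / 10.85307888 = -0.047
  phi_hat_2 = [gamma(0) gamma(2) - gamma(1)^2] / det = [(3.3203)(2.088) - (-0.4139)^2] / 10.85307888 = 6.76147319 / 10.85307888 = 0.623
So phi_hat = [-0.0470, 0.6230].
Therefore phi_hat_2 = 0.6230.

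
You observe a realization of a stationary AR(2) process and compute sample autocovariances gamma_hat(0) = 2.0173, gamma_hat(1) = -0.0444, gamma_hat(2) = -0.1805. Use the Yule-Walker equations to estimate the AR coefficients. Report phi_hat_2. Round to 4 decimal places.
\hat\phi_{2} = -0.0900

The Yule-Walker equations for an AR(p) process read, in matrix form,
  Gamma_p phi = r_p,   with   (Gamma_p)_{ij} = gamma(|i - j|),
                       (r_p)_i = gamma(i),   i,j = 1..p.
Substitute the sample gammas (Toeplitz matrix and right-hand side of size 2):
  Gamma_p = [[2.0173, -0.0444], [-0.0444, 2.0173]]
  r_p     = [-0.0444, -0.1805]
Written out:
  2.0173 phi_1 - 0.0444 phi_2 = -0.0444
  -0.0444 phi_1 + 2.0173 phi_2 = -0.1805
Solve by Cramer's rule:
  det = gamma(0)^2 - gamma(1)^2 = (2.0173)^2 - (-0.0444)^2 = 4.06949929 - 0.00197136 = 4.06752793
  phi_hat_1 = [gamma(1) gamma(0) - gamma(1) gamma(2)] / det = [(-0.0444)(2.0173) - (-0.0444)(-0.1805)] / 4.06752793 = -0.09758232 / 4.06752793 = -0.024
  phi_hat_2 = [gamma(0) gamma(2) - gamma(1)^2] / det = [(2.0173)(-0.1805) - (-0.0444)^2] / 4.06752793 = -0.36609401 / 4.06752793 = -0.09
So phi_hat = [-0.0240, -0.0900].
Therefore phi_hat_2 = -0.0900.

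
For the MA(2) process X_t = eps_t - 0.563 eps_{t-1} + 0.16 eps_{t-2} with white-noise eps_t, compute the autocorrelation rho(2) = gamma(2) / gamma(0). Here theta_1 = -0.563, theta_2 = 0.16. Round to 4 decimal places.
\rho(2) = 0.1192

For an MA(q) process with theta_0 = 1, the autocovariance is
  gamma(k) = sigma^2 * sum_{i=0..q-k} theta_i * theta_{i+k},
and rho(k) = gamma(k) / gamma(0). Sigma^2 cancels.
  numerator   = (1)*(0.16) = 0.16.
  denominator = (1)^2 + (-0.563)^2 + (0.16)^2 = 1.342569.
  rho(2) = 0.16 / 1.342569 = 0.1192.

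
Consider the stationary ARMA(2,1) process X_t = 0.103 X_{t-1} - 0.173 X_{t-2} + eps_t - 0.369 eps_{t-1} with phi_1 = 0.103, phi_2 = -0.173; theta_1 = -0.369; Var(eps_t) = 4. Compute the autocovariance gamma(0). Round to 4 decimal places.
\gamma(0) = 4.4520

Multiply the model equation by X_{t-k} and take expectations. With theta_0 = psi_0 = 1 and psi_j the MA(infinity) weights, this gives
  gamma(k) - sum_i phi_i gamma(k-i) = c_k,
  c_k = sigma^2 * sum_{j=k..q} theta_j psi_{j-k}   (c_k = 0 for k > q),
using gamma(-m) = gamma(m).
psi-weights needed (psi_j = theta_j + sum_i phi_i psi_{j-i}):
  psi_1 = theta_1 + phi_1 = -0.369 + (0.103) = -0.266
Right-hand sides:
  c_0 = sigma^2 (1 + theta_1 psi_1) = 4 * (1 + (-0.369)(-0.266)) = 4 * 1.098154 = 4.392616
  c_1 = sigma^2 theta_1 = 4 * (-0.369) = -1.476
  c_2 = 0
Equations for k = 0, 1, 2 (AR order 2, c_2 = 0):
  (E0) gamma(0) = phi_1 gamma(1) + phi_2 gamma(2) + c_0
  (E1) gamma(1) = phi_1 gamma(0) + phi_2 gamma(1) + c_1
  (E2) gamma(2) = phi_1 gamma(1) + phi_2 gamma(0)
From (E1): gamma(1) = A gamma(0) + B with
  A = phi_1 / (1 - phi_2) = 0.103 / 1.173 = 0.087809,   B = c_1 / (1 - phi_2) = -1.476 / 1.173 = -1.258312.
Insert (E2) into (E0): gamma(0) (1 - phi_2^2) = phi_1 (1 + phi_2) gamma(1) + c_0.
  phi_1 (1 + phi_2) = (0.103)(0.827) = 0.085181,   1 - phi_2^2 = 0.970071.
Replace gamma(1) by A gamma(0) + B and collect gamma(0):
  gamma(0) [0.970071 - (0.085181)(0.087809)] = (0.085181)(-1.258312) + 4.392616
  gamma(0) * 0.962591 = 4.285432
  gamma(0) = 4.285432 / 0.962591 = 4.451974.
Therefore gamma(0) = 4.4520 (to 4 decimal places).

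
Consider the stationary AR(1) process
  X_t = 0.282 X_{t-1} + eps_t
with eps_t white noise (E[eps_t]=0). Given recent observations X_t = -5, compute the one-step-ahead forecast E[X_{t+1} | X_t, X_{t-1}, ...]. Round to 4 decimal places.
E[X_{t+1} \mid \mathcal F_t] = -1.4100

For an AR(p) model X_t = c + sum_i phi_i X_{t-i} + eps_t, the
one-step-ahead conditional mean is
  E[X_{t+1} | X_t, ...] = c + sum_i phi_i X_{t+1-i}.
Substitute known values:
  E[X_{t+1} | ...] = (0.282) * (-5)
                   = -1.4100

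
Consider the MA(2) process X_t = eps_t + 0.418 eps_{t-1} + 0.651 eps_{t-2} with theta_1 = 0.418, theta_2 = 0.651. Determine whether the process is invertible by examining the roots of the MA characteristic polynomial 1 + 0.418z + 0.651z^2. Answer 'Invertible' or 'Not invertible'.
\text{Invertible}

The MA(q) characteristic polynomial is P(z) = 1 + 0.418z + 0.651z^2.
Invertibility requires all roots to lie outside the unit circle, i.e. |z| > 1 for every root.
Set 1 + (0.418) z + (0.651) z^2 = 0, i.e. a z^2 + b z + c = 0 with a = 0.651, b = 0.418, c = 1.
Discriminant D = b^2 - 4ac = (0.418)^2 - 4*(0.651)*1 = 0.174724 - (2.604) = -2.429276.
D < 0, so the roots are the complex-conjugate pair z = (-b +/- i sqrt(-D)) / (2a) = -0.321 +/- 1.1971i.
For a conjugate pair |z|^2 = z * conj(z) = (product of roots) = c/a = 1/(0.651) = 1.536098, so |z| = sqrt(1.536098) = 1.2394 for both roots.
Moduli of all roots: 1.2394, 1.2394.
All moduli strictly greater than 1? Yes.
Verdict: Invertible.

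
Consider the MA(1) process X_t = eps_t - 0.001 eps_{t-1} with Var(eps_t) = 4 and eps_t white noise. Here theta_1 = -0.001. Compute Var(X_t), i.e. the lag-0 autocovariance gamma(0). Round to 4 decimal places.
\gamma(0) = 4.0000

For an MA(q) process X_t = eps_t + sum_i theta_i eps_{t-i} with
Var(eps_t) = sigma^2, the variance is
  gamma(0) = sigma^2 * (1 + sum_i theta_i^2).
  sum_i theta_i^2 = (-0.001)^2 = 0.000001.
  gamma(0) = 4 * (1 + 0.000001) = 4 * 1.000001 = 4.000004, which rounds to 4.0000.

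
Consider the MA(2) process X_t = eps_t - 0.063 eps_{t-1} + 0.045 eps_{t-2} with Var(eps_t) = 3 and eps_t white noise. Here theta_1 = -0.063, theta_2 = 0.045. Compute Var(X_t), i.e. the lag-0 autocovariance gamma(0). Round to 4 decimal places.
\gamma(0) = 3.0180

For an MA(q) process X_t = eps_t + sum_i theta_i eps_{t-i} with
Var(eps_t) = sigma^2, the variance is
  gamma(0) = sigma^2 * (1 + sum_i theta_i^2).
  sum_i theta_i^2 = (-0.063)^2 + (0.045)^2 = 0.003969 + 0.002025 = 0.005994.
  gamma(0) = 3 * (1 + 0.005994) = 3 * 1.005994 = 3.017982, which rounds to 3.0180.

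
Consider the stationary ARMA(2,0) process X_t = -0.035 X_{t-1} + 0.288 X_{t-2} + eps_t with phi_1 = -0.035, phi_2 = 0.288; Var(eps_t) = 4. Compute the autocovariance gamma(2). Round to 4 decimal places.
\gamma(2) = 1.2668

Multiply the model equation by X_{t-k} and take expectations. With theta_0 = psi_0 = 1 and psi_j the MA(infinity) weights, this gives
  gamma(k) - sum_i phi_i gamma(k-i) = c_k,
  c_k = sigma^2 * sum_{j=k..q} theta_j psi_{j-k}   (c_k = 0 for k > q),
using gamma(-m) = gamma(m).
Pure AR (q = 0): c_0 = sigma^2 = 4, c_k = 0 for k >= 1.
Equations for k = 0, 1, 2 (AR order 2, c_2 = 0):
  (E0) gamma(0) = phi_1 gamma(1) + phi_2 gamma(2) + c_0
  (E1) gamma(1) = phi_1 gamma(0) + phi_2 gamma(1) + c_1
  (E2) gamma(2) = phi_1 gamma(1) + phi_2 gamma(0)
From (E1): gamma(1) = A gamma(0) + B with
  A = phi_1 / (1 - phi_2) = -0.035 / 0.712 = -0.049157,   B = c_1 / (1 - phi_2) = 0 / 0.712 = 0.
Insert (E2) into (E0): gamma(0) (1 - phi_2^2) = phi_1 (1 + phi_2) gamma(1) + c_0.
  phi_1 (1 + phi_2) = (-0.035)(1.288) = -0.04508,   1 - phi_2^2 = 0.917056.
Replace gamma(1) by A gamma(0) + B and collect gamma(0):
  gamma(0) [0.917056 - (-0.04508)(-0.049157)] = c_0 = 4
  gamma(0) * 0.91484 = 4
  gamma(0) = 4 / 0.91484 = 4.372349.
  gamma(1) = A gamma(0) = (-0.049157)(4.372349) = -0.214933.
  gamma(2) = phi_1 gamma(1) + phi_2 gamma(0) = (-0.035)(-0.214933) + (0.288)(4.372349) = 1.266759.
Therefore gamma(2) = 1.2668 (to 4 decimal places).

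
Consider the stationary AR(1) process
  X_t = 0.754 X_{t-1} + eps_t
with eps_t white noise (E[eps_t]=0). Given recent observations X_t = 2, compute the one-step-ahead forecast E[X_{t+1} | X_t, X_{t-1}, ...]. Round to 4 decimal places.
E[X_{t+1} \mid \mathcal F_t] = 1.5080

For an AR(p) model X_t = c + sum_i phi_i X_{t-i} + eps_t, the
one-step-ahead conditional mean is
  E[X_{t+1} | X_t, ...] = c + sum_i phi_i X_{t+1-i}.
Substitute known values:
  E[X_{t+1} | ...] = (0.754) * (2)
                   = 1.5080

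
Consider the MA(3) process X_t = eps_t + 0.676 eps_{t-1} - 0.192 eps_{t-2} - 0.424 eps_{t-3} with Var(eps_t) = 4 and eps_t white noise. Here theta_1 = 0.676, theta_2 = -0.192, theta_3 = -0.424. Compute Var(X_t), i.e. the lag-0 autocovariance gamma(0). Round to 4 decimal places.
\gamma(0) = 6.6945

For an MA(q) process X_t = eps_t + sum_i theta_i eps_{t-i} with
Var(eps_t) = sigma^2, the variance is
  gamma(0) = sigma^2 * (1 + sum_i theta_i^2).
  sum_i theta_i^2 = (0.676)^2 + (-0.192)^2 + (-0.424)^2 = 0.456976 + 0.036864 + 0.179776 = 0.673616.
  gamma(0) = 4 * (1 + 0.673616) = 4 * 1.673616 = 6.694464, which rounds to 6.6945.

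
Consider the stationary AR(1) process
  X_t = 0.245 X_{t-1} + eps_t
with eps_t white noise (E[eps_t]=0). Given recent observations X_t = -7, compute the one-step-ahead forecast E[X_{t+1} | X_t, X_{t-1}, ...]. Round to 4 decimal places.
E[X_{t+1} \mid \mathcal F_t] = -1.7150

For an AR(p) model X_t = c + sum_i phi_i X_{t-i} + eps_t, the
one-step-ahead conditional mean is
  E[X_{t+1} | X_t, ...] = c + sum_i phi_i X_{t+1-i}.
Substitute known values:
  E[X_{t+1} | ...] = (0.245) * (-7)
                   = -1.7150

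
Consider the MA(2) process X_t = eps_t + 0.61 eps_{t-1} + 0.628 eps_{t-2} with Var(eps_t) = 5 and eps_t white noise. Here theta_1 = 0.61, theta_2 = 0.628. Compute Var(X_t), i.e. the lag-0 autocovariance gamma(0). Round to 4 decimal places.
\gamma(0) = 8.8324

For an MA(q) process X_t = eps_t + sum_i theta_i eps_{t-i} with
Var(eps_t) = sigma^2, the variance is
  gamma(0) = sigma^2 * (1 + sum_i theta_i^2).
  sum_i theta_i^2 = (0.61)^2 + (0.628)^2 = 0.3721 + 0.394384 = 0.766484.
  gamma(0) = 5 * (1 + 0.766484) = 5 * 1.766484 = 8.83242, which rounds to 8.8324.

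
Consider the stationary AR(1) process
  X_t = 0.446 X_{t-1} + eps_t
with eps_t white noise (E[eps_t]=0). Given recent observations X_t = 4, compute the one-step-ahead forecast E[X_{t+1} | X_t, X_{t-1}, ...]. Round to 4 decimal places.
E[X_{t+1} \mid \mathcal F_t] = 1.7840

For an AR(p) model X_t = c + sum_i phi_i X_{t-i} + eps_t, the
one-step-ahead conditional mean is
  E[X_{t+1} | X_t, ...] = c + sum_i phi_i X_{t+1-i}.
Substitute known values:
  E[X_{t+1} | ...] = (0.446) * (4)
                   = 1.7840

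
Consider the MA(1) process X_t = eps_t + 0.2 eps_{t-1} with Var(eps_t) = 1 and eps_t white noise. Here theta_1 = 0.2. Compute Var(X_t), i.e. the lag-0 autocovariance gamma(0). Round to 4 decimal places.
\gamma(0) = 1.0400

For an MA(q) process X_t = eps_t + sum_i theta_i eps_{t-i} with
Var(eps_t) = sigma^2, the variance is
  gamma(0) = sigma^2 * (1 + sum_i theta_i^2).
  sum_i theta_i^2 = (0.2)^2 = 0.04.
  gamma(0) = 1 * (1 + 0.04) = 1 * 1.04 = 1.04, which rounds to 1.0400.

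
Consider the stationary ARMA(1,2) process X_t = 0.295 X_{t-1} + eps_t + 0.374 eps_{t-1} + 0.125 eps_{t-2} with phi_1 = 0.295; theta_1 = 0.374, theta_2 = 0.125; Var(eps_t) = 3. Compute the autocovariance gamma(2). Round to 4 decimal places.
\gamma(2) = 1.1876

Multiply the model equation by X_{t-k} and take expectations. With theta_0 = psi_0 = 1 and psi_j the MA(infinity) weights, this gives
  gamma(k) - sum_i phi_i gamma(k-i) = c_k,
  c_k = sigma^2 * sum_{j=k..q} theta_j psi_{j-k}   (c_k = 0 for k > q),
using gamma(-m) = gamma(m).
psi-weights needed (psi_j = theta_j + sum_i phi_i psi_{j-i}):
  psi_1 = theta_1 + phi_1 = 0.374 + (0.295) = 0.669
  psi_2 = theta_2 + phi_1 psi_1 = 0.125 + (0.295)(0.669) = 0.322355
Right-hand sides:
  c_0 = sigma^2 (1 + theta_1 psi_1 + theta_2 psi_2) = 3 * (1 + (0.374)(0.669) + (0.125)(0.322355)) = 3 * 1.2905 = 3.871501
  c_1 = sigma^2 (theta_1 + theta_2 psi_1) = 3 * (0.374 + (0.125)(0.669)) = 1.372875
  c_2 = sigma^2 theta_2 = 3 * (0.125) = 0.375
Equations for k = 0 and k = 1 (AR order 1):
  gamma(0) = phi_1 gamma(1) + c_0
  gamma(1) = phi_1 gamma(0) + c_1
Substituting the second into the first: gamma(0) (1 - phi_1^2) = c_0 + phi_1 c_1, so
  gamma(0) = (c_0 + phi_1 c_1) / (1 - phi_1^2) = (3.871501 + (0.295)(1.372875)) / (1 - (0.295)^2) = 4.276499 / 0.912975 = 4.684136.
  gamma(1) = phi_1 gamma(0) + c_1 = (0.295)(4.684136) + (1.372875) = 2.754695.
For k = 2: gamma(2) = phi_1 gamma(1) + c_2
  = (0.295)(2.754695) + (0.375) = 1.187635.
Therefore gamma(2) = 1.1876 (to 4 decimal places).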